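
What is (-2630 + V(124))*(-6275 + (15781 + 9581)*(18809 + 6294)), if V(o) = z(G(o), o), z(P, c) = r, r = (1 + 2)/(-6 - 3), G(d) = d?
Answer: -5023852582801/3 ≈ -1.6746e+12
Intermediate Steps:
r = -⅓ (r = 3/(-9) = 3*(-⅑) = -⅓ ≈ -0.33333)
z(P, c) = -⅓
V(o) = -⅓
(-2630 + V(124))*(-6275 + (15781 + 9581)*(18809 + 6294)) = (-2630 - ⅓)*(-6275 + (15781 + 9581)*(18809 + 6294)) = -7891*(-6275 + 25362*25103)/3 = -7891*(-6275 + 636662286)/3 = -7891/3*636656011 = -5023852582801/3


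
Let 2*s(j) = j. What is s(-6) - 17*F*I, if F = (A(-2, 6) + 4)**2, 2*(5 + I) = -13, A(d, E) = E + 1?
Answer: 47305/2 ≈ 23653.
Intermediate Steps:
A(d, E) = 1 + E
s(j) = j/2
I = -23/2 (I = -5 + (1/2)*(-13) = -5 - 13/2 = -23/2 ≈ -11.500)
F = 121 (F = ((1 + 6) + 4)**2 = (7 + 4)**2 = 11**2 = 121)
s(-6) - 17*F*I = (1/2)*(-6) - 17*121*(-23)/2 = -3 - 2057*(-23)/2 = -3 - 1*(-47311/2) = -3 + 47311/2 = 47305/2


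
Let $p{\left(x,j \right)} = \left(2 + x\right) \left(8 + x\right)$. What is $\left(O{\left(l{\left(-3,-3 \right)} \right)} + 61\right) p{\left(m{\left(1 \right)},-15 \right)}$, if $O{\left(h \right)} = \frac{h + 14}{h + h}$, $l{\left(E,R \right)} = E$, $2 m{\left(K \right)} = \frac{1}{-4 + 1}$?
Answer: $\frac{183535}{216} \approx 849.7$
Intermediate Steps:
$m{\left(K \right)} = - \frac{1}{6}$ ($m{\left(K \right)} = \frac{1}{2 \left(-4 + 1\right)} = \frac{1}{2 \left(-3\right)} = \frac{1}{2} \left(- \frac{1}{3}\right) = - \frac{1}{6}$)
$O{\left(h \right)} = \frac{14 + h}{2 h}$
$\left(O{\left(l{\left(-3,-3 \right)} \right)} + 61\right) p{\left(m{\left(1 \right)},-15 \right)} = \left(\frac{14 - 3}{2 \left(-3\right)} + 61\right) \left(16 + \left(- \frac{1}{6}\right)^{2} + 10 \left(- \frac{1}{6}\right)\right) = \left(\frac{1}{2} \left(- \frac{1}{3}\right) 11 + 61\right) \left(16 + \frac{1}{36} - \frac{5}{3}\right) = \left(- \frac{11}{6} + 61\right) \frac{517}{36} = \frac{355}{6} \cdot \frac{517}{36} = \frac{183535}{216}$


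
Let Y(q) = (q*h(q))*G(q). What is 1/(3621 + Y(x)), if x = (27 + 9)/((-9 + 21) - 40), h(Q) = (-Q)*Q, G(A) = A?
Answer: 2401/8687460 ≈ 0.00027638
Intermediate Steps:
h(Q) = -Q²
x = -9/7 (x = 36/(12 - 40) = 36/(-28) = 36*(-1/28) = -9/7 ≈ -1.2857)
Y(q) = -q⁴ (Y(q) = (q*(-q²))*q = (-q³)*q = -q⁴)
1/(3621 + Y(x)) = 1/(3621 - (-9/7)⁴) = 1/(3621 - 1*6561/2401) = 1/(3621 - 6561/2401) = 1/(8687460/2401) = 2401/8687460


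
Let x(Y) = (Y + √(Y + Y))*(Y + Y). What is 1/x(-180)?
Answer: 1/65520 + I*√10/1965600 ≈ 1.5263e-5 + 1.6088e-6*I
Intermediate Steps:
x(Y) = 2*Y*(Y + √2*√Y) (x(Y) = (Y + √(2*Y))*(2*Y) = (Y + √2*√Y)*(2*Y) = 2*Y*(Y + √2*√Y))
1/x(-180) = 1/(2*(-180)² + 2*√2*(-180)^(3/2)) = 1/(2*32400 + 2*√2*(-1080*I*√5)) = 1/(64800 - 2160*I*√10)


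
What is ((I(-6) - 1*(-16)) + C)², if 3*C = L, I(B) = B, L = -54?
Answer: 64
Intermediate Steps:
C = -18 (C = (⅓)*(-54) = -18)
((I(-6) - 1*(-16)) + C)² = ((-6 - 1*(-16)) - 18)² = ((-6 + 16) - 18)² = (10 - 18)² = (-8)² = 64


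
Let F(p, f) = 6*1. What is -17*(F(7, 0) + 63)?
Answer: -1173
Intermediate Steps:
F(p, f) = 6
-17*(F(7, 0) + 63) = -17*(6 + 63) = -17*69 = -1173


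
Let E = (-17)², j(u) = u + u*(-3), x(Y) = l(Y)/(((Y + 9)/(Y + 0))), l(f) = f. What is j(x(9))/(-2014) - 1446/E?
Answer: -2909643/582046 ≈ -4.9990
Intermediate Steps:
x(Y) = Y²/(9 + Y) (x(Y) = Y/(((Y + 9)/(Y + 0))) = Y/(((9 + Y)/Y)) = Y*(Y/(9 + Y)) = Y²/(9 + Y))
j(u) = -2*u (j(u) = u - 3*u = -2*u)
E = 289
j(x(9))/(-2014) - 1446/E = -2*9²/(9 + 9)/(-2014) - 1446/289 = -162/18*(-1/2014) - 1446*1/289 = -162/18*(-1/2014) - 1446/289 = -2*9/2*(-1/2014) - 1446/289 = -9*(-1/2014) - 1446/289 = 9/2014 - 1446/289 = -2909643/582046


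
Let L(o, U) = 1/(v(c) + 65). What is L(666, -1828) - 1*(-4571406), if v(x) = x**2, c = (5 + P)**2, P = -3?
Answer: 370283887/81 ≈ 4.5714e+6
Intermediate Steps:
c = 4 (c = (5 - 3)**2 = 2**2 = 4)
L(o, U) = 1/81 (L(o, U) = 1/(4**2 + 65) = 1/(16 + 65) = 1/81)
L(666, -1828) - 1*(-4571406) = 1/81 - 1*(-4571406) = 1/81 + 4571406 = 370283887/81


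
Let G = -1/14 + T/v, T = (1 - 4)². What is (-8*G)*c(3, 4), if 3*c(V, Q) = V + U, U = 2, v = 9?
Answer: -260/21 ≈ -12.381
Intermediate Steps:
T = 9 (T = (-3)² = 9)
c(V, Q) = ⅔ + V/3 (c(V, Q) = (V + 2)/3 = (2 + V)/3 = ⅔ + V/3)
G = 13/14 (G = -1/14 + 9/9 = -1*1/14 + 9*(⅑) = -1/14 + 1 = 13/14 ≈ 0.92857)
(-8*G)*c(3, 4) = (-8*13/14)*(⅔ + (⅓)*3) = -52*(⅔ + 1)/7 = -52/7*5/3 = -260/21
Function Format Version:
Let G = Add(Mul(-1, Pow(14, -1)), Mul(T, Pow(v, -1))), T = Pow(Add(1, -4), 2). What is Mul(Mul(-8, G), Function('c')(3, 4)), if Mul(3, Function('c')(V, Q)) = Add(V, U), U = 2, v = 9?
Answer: Rational(-260, 21) ≈ -12.381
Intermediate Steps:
T = 9 (T = Pow(-3, 2) = 9)
Function('c')(V, Q) = Add(Rational(2, 3), Mul(Rational(1, 3), V)) (Function('c')(V, Q) = Mul(Rational(1, 3), Add(V, 2)) = Mul(Rational(1, 3), Add(2, V)) = Add(Rational(2, 3), Mul(Rational(1, 3), V)))
G = Rational(13, 14) (G = Add(Mul(-1, Pow(14, -1)), Mul(9, Pow(9, -1))) = Add(Mul(-1, Rational(1, 14)), Mul(9, Rational(1, 9))) = Add(Rational(-1, 14), 1) = Rational(13, 14) ≈ 0.92857)
Mul(Mul(-8, G), Function('c')(3, 4)) = Mul(Mul(-8, Rational(13, 14)), Add(Rational(2, 3), Mul(Rational(1, 3), 3))) = Mul(Rational(-52, 7), Add(Rational(2, 3), 1)) = Mul(Rational(-52, 7), Rational(5, 3)) = Rational(-260, 21)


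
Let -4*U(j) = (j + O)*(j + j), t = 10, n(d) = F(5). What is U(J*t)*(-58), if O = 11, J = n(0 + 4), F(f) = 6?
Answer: 123540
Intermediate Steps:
n(d) = 6
J = 6
U(j) = -j*(11 + j)/2 (U(j) = -(j + 11)*(j + j)/4 = -(11 + j)*2*j/4 = -j*(11 + j)/2)
U(J*t)*(-58) = -6*10*(11 + 6*10)/2*(-58) = -½*60*(11 + 60)*(-58) = -½*60*71*(-58) = -2130*(-58) = 123540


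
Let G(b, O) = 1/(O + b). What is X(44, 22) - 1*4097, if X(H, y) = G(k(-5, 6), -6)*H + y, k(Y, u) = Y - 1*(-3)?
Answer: -8161/2 ≈ -4080.5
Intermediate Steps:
k(Y, u) = 3 + Y (k(Y, u) = Y + 3 = 3 + Y)
X(H, y) = y - H/8 (X(H, y) = H/(-6 + (3 - 5)) + y = H/(-6 - 2) + y = H/(-8) + y = -H/8 + y = y - H/8)
X(44, 22) - 1*4097 = (22 - 1/8*44) - 1*4097 = (22 - 11/2) - 4097 = 33/2 - 4097 = -8161/2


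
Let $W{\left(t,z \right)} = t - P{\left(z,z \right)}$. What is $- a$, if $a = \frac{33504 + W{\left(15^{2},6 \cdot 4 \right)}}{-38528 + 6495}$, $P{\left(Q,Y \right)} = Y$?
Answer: $\frac{33705}{32033} \approx 1.0522$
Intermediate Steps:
$W{\left(t,z \right)} = t - z$
$a = - \frac{33705}{32033}$ ($a = \frac{33504 + \left(15^{2} - 6 \cdot 4\right)}{-38528 + 6495} = \frac{33504 + \left(225 - 24\right)}{-32033} = \left(33504 + \left(225 - 24\right)\right) \left(- \frac{1}{32033}\right) = \left(33504 + 201\right) \left(- \frac{1}{32033}\right) = 33705 \left(- \frac{1}{32033}\right) = - \frac{33705}{32033} \approx -1.0522$)
$- a = \left(-1\right) \left(- \frac{33705}{32033}\right) = \frac{33705}{32033}$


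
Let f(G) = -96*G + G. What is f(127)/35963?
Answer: -12065/35963 ≈ -0.33548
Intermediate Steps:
f(G) = -95*G
f(127)/35963 = -95*127/35963 = -12065*1/35963 = -12065/35963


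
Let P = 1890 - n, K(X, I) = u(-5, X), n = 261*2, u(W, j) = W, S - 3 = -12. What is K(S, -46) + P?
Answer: 1363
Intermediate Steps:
S = -9 (S = 3 - 12 = -9)
n = 522
K(X, I) = -5
P = 1368 (P = 1890 - 1*522 = 1890 - 522 = 1368)
K(S, -46) + P = -5 + 1368 = 1363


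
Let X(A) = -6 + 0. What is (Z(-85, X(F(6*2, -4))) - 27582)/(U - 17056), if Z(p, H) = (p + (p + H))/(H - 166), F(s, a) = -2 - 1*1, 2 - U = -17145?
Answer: -169426/559 ≈ -303.09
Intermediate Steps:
U = 17147 (U = 2 - 1*(-17145) = 2 + 17145 = 17147)
F(s, a) = -3 (F(s, a) = -2 - 1 = -3)
X(A) = -6
Z(p, H) = (H + 2*p)/(-166 + H) (Z(p, H) = (p + (H + p))/(-166 + H) = (H + 2*p)/(-166 + H))
(Z(-85, X(F(6*2, -4))) - 27582)/(U - 17056) = ((-6 + 2*(-85))/(-166 - 6) - 27582)/(17147 - 17056) = ((-6 - 170)/(-172) - 27582)/91 = (-1/172*(-176) - 27582)*(1/91) = (44/43 - 27582)*(1/91) = -1185982/43*1/91 = -169426/559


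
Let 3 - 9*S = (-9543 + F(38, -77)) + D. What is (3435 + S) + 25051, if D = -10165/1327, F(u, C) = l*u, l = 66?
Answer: 349557889/11943 ≈ 29269.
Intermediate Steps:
F(u, C) = 66*u
D = -10165/1327 (D = -10165*1/1327 = -10165/1327 ≈ -7.6601)
S = 9349591/11943 (S = 1/3 - ((-9543 + 66*38) - 10165/1327)/9 = 1/3 - ((-9543 + 2508) - 10165/1327)/9 = 1/3 - (-7035 - 10165/1327)/9 = 1/3 - 1/9*(-9345610/1327) = 1/3 + 9345610/11943 = 9349591/11943 ≈ 782.85)
(3435 + S) + 25051 = (3435 + 9349591/11943) + 25051 = 50373796/11943 + 25051 = 349557889/11943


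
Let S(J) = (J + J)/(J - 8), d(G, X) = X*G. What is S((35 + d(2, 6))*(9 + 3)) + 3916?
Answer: 544606/139 ≈ 3918.0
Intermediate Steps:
d(G, X) = G*X
S(J) = 2*J/(-8 + J) (S(J) = (2*J)/(-8 + J) = 2*J/(-8 + J))
S((35 + d(2, 6))*(9 + 3)) + 3916 = 2*((35 + 2*6)*(9 + 3))/(-8 + (35 + 2*6)*(9 + 3)) + 3916 = 2*((35 + 12)*12)/(-8 + (35 + 12)*12) + 3916 = 2*(47*12)/(-8 + 47*12) + 3916 = 2*564/(-8 + 564) + 3916 = 2*564/556 + 3916 = 2*564*(1/556) + 3916 = 282/139 + 3916 = 544606/139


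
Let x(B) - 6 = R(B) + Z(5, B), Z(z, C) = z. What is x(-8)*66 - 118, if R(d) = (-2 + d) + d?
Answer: -580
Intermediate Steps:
R(d) = -2 + 2*d
x(B) = 9 + 2*B (x(B) = 6 + ((-2 + 2*B) + 5) = 6 + (3 + 2*B) = 9 + 2*B)
x(-8)*66 - 118 = (9 + 2*(-8))*66 - 118 = (9 - 16)*66 - 118 = -7*66 - 118 = -462 - 118 = -580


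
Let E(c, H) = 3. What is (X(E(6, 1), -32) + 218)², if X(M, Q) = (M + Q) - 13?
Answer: 30976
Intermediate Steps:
X(M, Q) = -13 + M + Q
(X(E(6, 1), -32) + 218)² = ((-13 + 3 - 32) + 218)² = (-42 + 218)² = 176² = 30976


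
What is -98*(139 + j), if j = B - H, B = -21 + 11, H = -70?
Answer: -19502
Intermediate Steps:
B = -10
j = 60 (j = -10 - 1*(-70) = -10 + 70 = 60)
-98*(139 + j) = -98*(139 + 60) = -98*199 = -19502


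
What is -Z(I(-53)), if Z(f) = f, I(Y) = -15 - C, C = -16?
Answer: -1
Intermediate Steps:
I(Y) = 1 (I(Y) = -15 - 1*(-16) = -15 + 16 = 1)
-Z(I(-53)) = -1*1 = -1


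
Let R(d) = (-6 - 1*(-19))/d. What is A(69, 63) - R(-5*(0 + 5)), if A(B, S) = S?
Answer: 1588/25 ≈ 63.520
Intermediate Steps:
R(d) = 13/d (R(d) = (-6 + 19)/d = 13/d)
A(69, 63) - R(-5*(0 + 5)) = 63 - 13/((-5*(0 + 5))) = 63 - 13/((-5*5)) = 63 - 13/(-25) = 63 - 13*(-1)/25 = 63 - 1*(-13/25) = 63 + 13/25 = 1588/25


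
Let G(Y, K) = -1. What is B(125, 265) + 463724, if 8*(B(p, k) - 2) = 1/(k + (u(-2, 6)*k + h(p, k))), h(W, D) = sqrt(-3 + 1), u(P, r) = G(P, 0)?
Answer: 463726 - I*sqrt(2)/16 ≈ 4.6373e+5 - 0.088388*I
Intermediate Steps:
u(P, r) = -1
h(W, D) = I*sqrt(2) (h(W, D) = sqrt(-2) = I*sqrt(2))
B(p, k) = 2 - I*sqrt(2)/16 (B(p, k) = 2 + 1/(8*(k + (-k + I*sqrt(2)))) = 2 + 1/(8*((I*sqrt(2)))) = 2 + (-I*sqrt(2)/2)/8 = 2 - I*sqrt(2)/16)
B(125, 265) + 463724 = (2 - I*sqrt(2)/16) + 463724 = 463726 - I*sqrt(2)/16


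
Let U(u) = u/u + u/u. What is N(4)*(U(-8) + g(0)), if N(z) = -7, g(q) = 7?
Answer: -63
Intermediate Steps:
U(u) = 2 (U(u) = 1 + 1 = 2)
N(4)*(U(-8) + g(0)) = -7*(2 + 7) = -7*9 = -63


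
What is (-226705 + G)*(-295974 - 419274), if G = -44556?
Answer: 194018887728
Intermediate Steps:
(-226705 + G)*(-295974 - 419274) = (-226705 - 44556)*(-295974 - 419274) = -271261*(-715248) = 194018887728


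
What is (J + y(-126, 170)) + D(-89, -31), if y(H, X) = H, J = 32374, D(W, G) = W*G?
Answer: 35007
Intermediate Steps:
D(W, G) = G*W
(J + y(-126, 170)) + D(-89, -31) = (32374 - 126) - 31*(-89) = 32248 + 2759 = 35007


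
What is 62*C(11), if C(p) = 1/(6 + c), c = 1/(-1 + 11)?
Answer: 620/61 ≈ 10.164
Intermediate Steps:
c = ⅒ (c = 1/10 = ⅒ ≈ 0.10000)
C(p) = 10/61 (C(p) = 1/(6 + ⅒) = 1/(61/10) = 10/61)
62*C(11) = 62*(10/61) = 620/61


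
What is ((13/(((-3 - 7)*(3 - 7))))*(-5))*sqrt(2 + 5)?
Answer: -13*sqrt(7)/8 ≈ -4.2993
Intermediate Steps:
((13/(((-3 - 7)*(3 - 7))))*(-5))*sqrt(2 + 5) = ((13/((-10*(-4))))*(-5))*sqrt(7) = ((13/40)*(-5))*sqrt(7) = -13*sqrt(7)/8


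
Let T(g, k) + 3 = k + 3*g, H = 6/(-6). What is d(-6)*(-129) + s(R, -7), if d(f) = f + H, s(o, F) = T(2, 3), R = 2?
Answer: 909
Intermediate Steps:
H = -1 (H = 6*(-1/6) = -1)
T(g, k) = -3 + k + 3*g (T(g, k) = -3 + (k + 3*g) = -3 + k + 3*g)
s(o, F) = 6 (s(o, F) = -3 + 3 + 3*2 = -3 + 3 + 6 = 6)
d(f) = -1 + f (d(f) = f - 1 = -1 + f)
d(-6)*(-129) + s(R, -7) = (-1 - 6)*(-129) + 6 = -7*(-129) + 6 = 903 + 6 = 909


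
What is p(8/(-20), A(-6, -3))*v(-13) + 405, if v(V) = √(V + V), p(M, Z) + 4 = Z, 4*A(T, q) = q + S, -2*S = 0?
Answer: 405 - 19*I*√26/4 ≈ 405.0 - 24.22*I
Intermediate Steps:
S = 0 (S = -½*0 = 0)
A(T, q) = q/4 (A(T, q) = (q + 0)/4 = q/4)
p(M, Z) = -4 + Z
v(V) = √2*√V (v(V) = √(2*V) = √2*√V)
p(8/(-20), A(-6, -3))*v(-13) + 405 = (-4 + (¼)*(-3))*(√2*√(-13)) + 405 = (-4 - ¾)*(√2*(I*√13)) + 405 = -19*I*√26/4 + 405 = 405 - 19*I*√26/4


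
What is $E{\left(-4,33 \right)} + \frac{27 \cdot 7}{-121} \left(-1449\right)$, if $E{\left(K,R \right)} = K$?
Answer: $\frac{273377}{121} \approx 2259.3$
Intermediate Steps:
$E{\left(-4,33 \right)} + \frac{27 \cdot 7}{-121} \left(-1449\right) = -4 + \frac{27 \cdot 7}{-121} \left(-1449\right) = -4 + 189 \left(- \frac{1}{121}\right) \left(-1449\right) = -4 - - \frac{273861}{121} = -4 + \frac{273861}{121} = \frac{273377}{121}$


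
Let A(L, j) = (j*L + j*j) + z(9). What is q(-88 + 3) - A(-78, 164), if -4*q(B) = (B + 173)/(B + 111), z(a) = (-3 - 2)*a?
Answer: -182778/13 ≈ -14060.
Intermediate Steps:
z(a) = -5*a
A(L, j) = -45 + j² + L*j (A(L, j) = (j*L + j*j) - 5*9 = (L*j + j²) - 45 = (j² + L*j) - 45 = -45 + j² + L*j)
q(B) = -(173 + B)/(4*(111 + B)) (q(B) = -(B + 173)/(4*(B + 111)) = -(173 + B)/(4*(111 + B)))
q(-88 + 3) - A(-78, 164) = (-173 - (-88 + 3))/(4*(111 + (-88 + 3))) - (-45 + 164² - 78*164) = (-173 - 1*(-85))/(4*(111 - 85)) - (-45 + 26896 - 12792) = (¼)*(-173 + 85)/26 - 1*14059 = (¼)*(1/26)*(-88) - 14059 = -11/13 - 14059 = -182778/13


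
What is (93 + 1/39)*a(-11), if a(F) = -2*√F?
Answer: -7256*I*√11/39 ≈ -617.06*I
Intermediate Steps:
(93 + 1/39)*a(-11) = (93 + 1/39)*(-2*I*√11) = 3628*(-2*I*√11)/39 = -7256*I*√11/39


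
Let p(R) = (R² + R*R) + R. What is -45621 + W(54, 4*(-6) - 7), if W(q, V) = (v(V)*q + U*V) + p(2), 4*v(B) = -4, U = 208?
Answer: -52113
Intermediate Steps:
v(B) = -1 (v(B) = (¼)*(-4) = -1)
p(R) = R + 2*R² (p(R) = (R² + R²) + R = 2*R² + R = R + 2*R²)
W(q, V) = 10 - q + 208*V (W(q, V) = (-q + 208*V) + 2*(1 + 2*2) = (-q + 208*V) + 2*(1 + 4) = (-q + 208*V) + 2*5 = (-q + 208*V) + 10 = 10 - q + 208*V)
-45621 + W(54, 4*(-6) - 7) = -45621 + (10 - 1*54 + 208*(4*(-6) - 7)) = -45621 + (10 - 54 + 208*(-24 - 7)) = -45621 + (10 - 54 + 208*(-31)) = -45621 + (10 - 54 - 6448) = -45621 - 6492 = -52113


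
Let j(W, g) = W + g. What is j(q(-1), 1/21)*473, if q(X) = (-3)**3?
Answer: -267718/21 ≈ -12748.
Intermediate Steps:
q(X) = -27
j(q(-1), 1/21)*473 = (-27 + 1/21)*473 = -566/21*473 = -267718/21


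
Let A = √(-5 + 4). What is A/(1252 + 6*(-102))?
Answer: I/640 ≈ 0.0015625*I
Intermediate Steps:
A = I (A = √(-1) = I ≈ 1.0*I)
A/(1252 + 6*(-102)) = I/(1252 + 6*(-102)) = I/(1252 - 612) = I/640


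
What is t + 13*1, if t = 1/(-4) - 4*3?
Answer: ¾ ≈ 0.75000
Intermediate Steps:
t = -49/4 (t = -¼ - 12 = -49/4 ≈ -12.250)
t + 13*1 = -49/4 + 13*1 = -49/4 + 13 = ¾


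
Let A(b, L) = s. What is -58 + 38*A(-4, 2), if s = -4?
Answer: -210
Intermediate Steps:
A(b, L) = -4
-58 + 38*A(-4, 2) = -58 + 38*(-4) = -58 - 152 = -210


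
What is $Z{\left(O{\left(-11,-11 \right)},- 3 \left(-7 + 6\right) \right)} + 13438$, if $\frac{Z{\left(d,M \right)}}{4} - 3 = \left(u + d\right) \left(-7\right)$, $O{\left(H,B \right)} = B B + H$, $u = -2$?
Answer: $10426$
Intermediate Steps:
$O{\left(H,B \right)} = H + B^{2}$ ($O{\left(H,B \right)} = B^{2} + H = H + B^{2}$)
$Z{\left(d,M \right)} = 68 - 28 d$ ($Z{\left(d,M \right)} = 12 + 4 \left(-2 + d\right) \left(-7\right) = 12 + 4 \left(14 - 7 d\right) = 12 - \left(-56 + 28 d\right) = 68 - 28 d$)
$Z{\left(O{\left(-11,-11 \right)},- 3 \left(-7 + 6\right) \right)} + 13438 = \left(68 - 28 \left(-11 + \left(-11\right)^{2}\right)\right) + 13438 = \left(68 - 28 \left(-11 + 121\right)\right) + 13438 = \left(68 - 3080\right) + 13438 = -3012 + 13438 = 10426$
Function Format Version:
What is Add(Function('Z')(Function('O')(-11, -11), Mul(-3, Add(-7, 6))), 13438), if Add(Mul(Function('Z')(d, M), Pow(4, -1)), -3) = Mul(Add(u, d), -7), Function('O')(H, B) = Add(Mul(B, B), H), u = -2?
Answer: 10426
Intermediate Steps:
Function('O')(H, B) = Add(H, Pow(B, 2)) (Function('O')(H, B) = Add(Pow(B, 2), H) = Add(H, Pow(B, 2)))
Function('Z')(d, M) = Add(68, Mul(-28, d)) (Function('Z')(d, M) = Add(12, Mul(4, Mul(Add(-2, d), -7))) = Add(12, Mul(4, Add(14, Mul(-7, d)))) = Add(12, Add(56, Mul(-28, d))) = Add(68, Mul(-28, d)))
Add(Function('Z')(Function('O')(-11, -11), Mul(-3, Add(-7, 6))), 13438) = Add(Add(68, Mul(-28, Add(-11, Pow(-11, 2)))), 13438) = Add(Add(68, Mul(-28, Add(-11, 121))), 13438) = Add(Add(68, Mul(-28, 110)), 13438) = Add(Add(68, -3080), 13438) = Add(-3012, 13438) = 10426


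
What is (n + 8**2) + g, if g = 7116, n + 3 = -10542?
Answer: -3365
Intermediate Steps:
n = -10545 (n = -3 - 10542 = -10545)
(n + 8**2) + g = (-10545 + 8**2) + 7116 = (-10545 + 64) + 7116 = -10481 + 7116 = -3365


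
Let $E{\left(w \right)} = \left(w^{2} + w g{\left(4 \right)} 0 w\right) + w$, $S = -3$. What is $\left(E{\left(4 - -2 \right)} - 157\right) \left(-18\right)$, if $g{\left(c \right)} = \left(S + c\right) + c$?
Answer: $2070$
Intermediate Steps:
$g{\left(c \right)} = -3 + 2 c$ ($g{\left(c \right)} = \left(-3 + c\right) + c = -3 + 2 c$)
$E{\left(w \right)} = w + w^{2}$ ($E{\left(w \right)} = \left(w^{2} + w \left(-3 + 2 \cdot 4\right) 0 w\right) + w = \left(w^{2} + w \left(-3 + 8\right) 0 w\right) + w = \left(w^{2} + w 5 \cdot 0 w\right) + w = \left(w^{2} + 5 w 0 w\right) + w = \left(w^{2} + 0 w\right) + w = \left(w^{2} + 0\right) + w = w^{2} + w = w + w^{2}$)
$\left(E{\left(4 - -2 \right)} - 157\right) \left(-18\right) = \left(\left(4 - -2\right) \left(1 + \left(4 - -2\right)\right) - 157\right) \left(-18\right) = \left(\left(4 + 2\right) \left(1 + \left(4 + 2\right)\right) - 157\right) \left(-18\right) = \left(6 \left(1 + 6\right) - 157\right) \left(-18\right) = \left(6 \cdot 7 - 157\right) \left(-18\right) = \left(42 - 157\right) \left(-18\right) = \left(-115\right) \left(-18\right) = 2070$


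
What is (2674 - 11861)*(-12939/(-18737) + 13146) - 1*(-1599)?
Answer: -2262999532704/18737 ≈ -1.2078e+8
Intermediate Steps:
(2674 - 11861)*(-12939/(-18737) + 13146) - 1*(-1599) = -9187*(-12939*(-1/18737) + 13146) + 1599 = -9187*(12939/18737 + 13146) + 1599 = -9187*246329541/18737 + 1599 = -2263029493167/18737 + 1599 = -2262999532704/18737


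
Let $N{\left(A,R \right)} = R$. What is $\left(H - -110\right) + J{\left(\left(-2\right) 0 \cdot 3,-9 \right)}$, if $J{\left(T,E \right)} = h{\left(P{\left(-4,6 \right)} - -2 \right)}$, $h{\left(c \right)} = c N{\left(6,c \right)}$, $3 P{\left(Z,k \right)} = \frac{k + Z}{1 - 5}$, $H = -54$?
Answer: $\frac{2137}{36} \approx 59.361$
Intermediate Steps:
$P{\left(Z,k \right)} = - \frac{Z}{12} - \frac{k}{12}$ ($P{\left(Z,k \right)} = \frac{\left(k + Z\right) \frac{1}{1 - 5}}{3} = \frac{\left(Z + k\right) \frac{1}{-4}}{3} = \frac{\left(Z + k\right) \left(- \frac{1}{4}\right)}{3} = \frac{- \frac{Z}{4} - \frac{k}{4}}{3} = - \frac{Z}{12} - \frac{k}{12}$)
$h{\left(c \right)} = c^{2}$ ($h{\left(c \right)} = c c = c^{2}$)
$J{\left(T,E \right)} = \frac{121}{36}$ ($J{\left(T,E \right)} = \left(\left(\left(- \frac{1}{12}\right) \left(-4\right) - \frac{1}{2}\right) - -2\right)^{2} = \left(\left(\frac{1}{3} - \frac{1}{2}\right) + 2\right)^{2} = \left(- \frac{1}{6} + 2\right)^{2} = \left(\frac{11}{6}\right)^{2} = \frac{121}{36}$)
$\left(H - -110\right) + J{\left(\left(-2\right) 0 \cdot 3,-9 \right)} = \left(-54 - -110\right) + \frac{121}{36} = \left(-54 + 110\right) + \frac{121}{36} = 56 + \frac{121}{36} = \frac{2137}{36}$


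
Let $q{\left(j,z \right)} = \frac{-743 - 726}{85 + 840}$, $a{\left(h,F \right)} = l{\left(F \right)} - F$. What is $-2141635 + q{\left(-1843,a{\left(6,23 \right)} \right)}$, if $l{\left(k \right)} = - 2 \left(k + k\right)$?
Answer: $- \frac{1981013844}{925} \approx -2.1416 \cdot 10^{6}$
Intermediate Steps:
$l{\left(k \right)} = - 4 k$ ($l{\left(k \right)} = - 2 \cdot 2 k = - 4 k$)
$a{\left(h,F \right)} = - 5 F$ ($a{\left(h,F \right)} = - 4 F - F = - 5 F$)
$q{\left(j,z \right)} = - \frac{1469}{925}$
$-2141635 + q{\left(-1843,a{\left(6,23 \right)} \right)} = -2141635 - \frac{1469}{925} = - \frac{1981013844}{925}$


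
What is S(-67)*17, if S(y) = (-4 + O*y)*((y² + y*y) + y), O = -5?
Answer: 50142197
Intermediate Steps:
S(y) = (-4 - 5*y)*(y + 2*y²) (S(y) = (-4 - 5*y)*((y² + y*y) + y) = (-4 - 5*y)*((y² + y²) + y) = (-4 - 5*y)*(2*y² + y) = (-4 - 5*y)*(y + 2*y²))
S(-67)*17 = -1*(-67)*(4 + 10*(-67)² + 13*(-67))*17 = -1*(-67)*(4 + 10*4489 - 871)*17 = -1*(-67)*(4 + 44890 - 871)*17 = -1*(-67)*44023*17 = 2949541*17 = 50142197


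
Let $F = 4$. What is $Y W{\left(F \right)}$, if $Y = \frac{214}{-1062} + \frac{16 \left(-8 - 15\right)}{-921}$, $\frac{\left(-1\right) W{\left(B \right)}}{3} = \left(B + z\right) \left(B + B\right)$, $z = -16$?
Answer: $\frac{1033184}{18113} \approx 57.041$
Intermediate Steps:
$W{\left(B \right)} = - 6 B \left(-16 + B\right)$ ($W{\left(B \right)} = - 3 \left(B - 16\right) \left(B + B\right) = - 3 \left(-16 + B\right) 2 B = - 3 \cdot 2 B \left(-16 + B\right) = - 6 B \left(-16 + B\right)$)
$Y = \frac{32287}{163017}$ ($Y = 214 \left(- \frac{1}{1062}\right) + 16 \left(-23\right) \left(- \frac{1}{921}\right) = - \frac{107}{531} - - \frac{368}{921} = - \frac{107}{531} + \frac{368}{921} = \frac{32287}{163017} \approx 0.19806$)
$Y W{\left(F \right)} = \frac{32287 \cdot 6 \cdot 4 \left(16 - 4\right)}{163017} = \frac{32287 \cdot 6 \cdot 4 \cdot 12}{163017} = \frac{32287}{163017} \cdot 288 = \frac{1033184}{18113}$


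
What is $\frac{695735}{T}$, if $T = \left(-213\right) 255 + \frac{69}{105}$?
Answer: $- \frac{24350725}{1901002} \approx -12.809$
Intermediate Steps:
$T = - \frac{1901002}{35}$ ($T = -54315 + 69 \cdot \frac{1}{105} = -54315 + \frac{23}{35} = - \frac{1901002}{35} \approx -54314.0$)
$\frac{695735}{T} = \frac{695735}{- \frac{1901002}{35}} = 695735 \left(- \frac{35}{1901002}\right) = - \frac{24350725}{1901002}$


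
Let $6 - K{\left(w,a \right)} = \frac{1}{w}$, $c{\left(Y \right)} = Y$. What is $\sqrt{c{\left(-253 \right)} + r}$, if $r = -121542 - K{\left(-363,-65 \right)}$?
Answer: $\frac{2 i \sqrt{33160323}}{33} \approx 349.0 i$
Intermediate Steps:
$K{\left(w,a \right)} = 6 - \frac{1}{w}$
$r = - \frac{44121925}{363}$ ($r = -121542 - \left(6 - \frac{1}{-363}\right) = -121542 - \left(6 - - \frac{1}{363}\right) = -121542 - \left(6 + \frac{1}{363}\right) = -121542 - \frac{2179}{363} = - \frac{44121925}{363} \approx -1.2155 \cdot 10^{5}$)
$\sqrt{c{\left(-253 \right)} + r} = \sqrt{-253 - \frac{44121925}{363}} = \sqrt{- \frac{44213764}{363}} = \frac{2 i \sqrt{33160323}}{33}$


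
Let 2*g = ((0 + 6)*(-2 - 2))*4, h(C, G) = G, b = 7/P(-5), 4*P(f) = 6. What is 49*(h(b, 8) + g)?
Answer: -1960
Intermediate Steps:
P(f) = 3/2 (P(f) = (1/4)*6 = 3/2)
b = 14/3 (b = 7/(3/2) = 7*(2/3) = 14/3 ≈ 4.6667)
g = -48 (g = (((0 + 6)*(-2 - 2))*4)/2 = ((6*(-4))*4)/2 = (-24*4)/2 = (1/2)*(-96) = -48)
49*(h(b, 8) + g) = 49*(8 - 48) = 49*(-40) = -1960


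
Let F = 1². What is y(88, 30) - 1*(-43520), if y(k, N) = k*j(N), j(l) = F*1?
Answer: 43608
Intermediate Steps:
F = 1
j(l) = 1 (j(l) = 1*1 = 1)
y(k, N) = k (y(k, N) = k*1 = k)
y(88, 30) - 1*(-43520) = 88 - 1*(-43520) = 88 + 43520 = 43608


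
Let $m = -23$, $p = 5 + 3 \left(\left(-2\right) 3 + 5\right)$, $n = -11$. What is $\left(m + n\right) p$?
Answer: $-68$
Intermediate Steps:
$p = 2$ ($p = 5 + 3 \left(-6 + 5\right) = 5 + 3 \left(-1\right) = 5 - 3 = 2$)
$\left(m + n\right) p = \left(-23 - 11\right) 2 = \left(-34\right) 2 = -68$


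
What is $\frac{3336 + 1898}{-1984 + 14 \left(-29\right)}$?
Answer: $- \frac{2617}{1195} \approx -2.19$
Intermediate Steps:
$\frac{3336 + 1898}{-1984 + 14 \left(-29\right)} = \frac{5234}{-1984 - 406} = \frac{5234}{-2390} = 5234 \left(- \frac{1}{2390}\right) = - \frac{2617}{1195}$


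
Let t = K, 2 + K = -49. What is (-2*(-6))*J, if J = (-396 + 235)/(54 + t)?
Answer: -644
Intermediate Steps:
K = -51 (K = -2 - 49 = -51)
t = -51
J = -161/3 (J = (-396 + 235)/(54 - 51) = -161/3 ≈ -53.667)
(-2*(-6))*J = -2*(-6)*(-161/3) = 12*(-161/3) = -644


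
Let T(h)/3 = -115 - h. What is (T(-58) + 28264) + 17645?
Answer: 45738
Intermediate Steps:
T(h) = -345 - 3*h (T(h) = 3*(-115 - h) = -345 - 3*h)
(T(-58) + 28264) + 17645 = ((-345 - 3*(-58)) + 28264) + 17645 = ((-345 + 174) + 28264) + 17645 = (-171 + 28264) + 17645 = 28093 + 17645 = 45738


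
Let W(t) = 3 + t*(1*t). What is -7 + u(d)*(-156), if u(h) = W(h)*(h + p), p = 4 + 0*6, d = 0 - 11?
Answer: 135401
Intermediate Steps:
d = -11
W(t) = 3 + t² (W(t) = 3 + t*t = 3 + t²)
p = 4 (p = 4 + 0 = 4)
u(h) = (3 + h²)*(4 + h) (u(h) = (3 + h²)*(h + 4) = (3 + h²)*(4 + h))
-7 + u(d)*(-156) = -7 + ((3 + (-11)²)*(4 - 11))*(-156) = -7 + ((3 + 121)*(-7))*(-156) = -7 + (124*(-7))*(-156) = -7 - 868*(-156) = -7 + 135408 = 135401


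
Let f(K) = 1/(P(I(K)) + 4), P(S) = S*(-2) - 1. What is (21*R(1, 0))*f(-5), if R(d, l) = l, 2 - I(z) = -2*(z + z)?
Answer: 0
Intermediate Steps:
I(z) = 2 + 4*z (I(z) = 2 - (-2)*(z + z) = 2 - (-2)*2*z = 2 - (-4)*z = 2 + 4*z)
P(S) = -1 - 2*S (P(S) = -2*S - 1 = -1 - 2*S)
f(K) = 1/(-1 - 8*K) (f(K) = 1/((-1 - 2*(2 + 4*K)) + 4) = 1/((-1 + (-4 - 8*K)) + 4) = 1/((-5 - 8*K) + 4) = 1/(-1 - 8*K))
(21*R(1, 0))*f(-5) = (21*0)*(-1/(1 + 8*(-5))) = 0*(-1/(1 - 40)) = 0*(-1/(-39)) = 0*(-1*(-1/39)) = 0*(1/39) = 0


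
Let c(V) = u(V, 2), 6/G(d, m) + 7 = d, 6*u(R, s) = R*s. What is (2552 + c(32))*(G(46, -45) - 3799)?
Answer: -379671880/39 ≈ -9.7352e+6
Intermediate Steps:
u(R, s) = R*s/6 (u(R, s) = (R*s)/6 = R*s/6)
G(d, m) = 6/(-7 + d)
c(V) = V/3 (c(V) = (1/6)*V*2 = V/3)
(2552 + c(32))*(G(46, -45) - 3799) = (2552 + (1/3)*32)*(6/(-7 + 46) - 3799) = (2552 + 32/3)*(6/39 - 3799) = 7688*(6*(1/39) - 3799)/3 = 7688*(2/13 - 3799)/3 = (7688/3)*(-49385/13) = -379671880/39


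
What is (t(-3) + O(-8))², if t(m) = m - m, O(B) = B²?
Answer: 4096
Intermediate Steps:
t(m) = 0
(t(-3) + O(-8))² = (0 + (-8)²)² = (0 + 64)² = 64² = 4096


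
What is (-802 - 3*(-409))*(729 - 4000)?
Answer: -1390175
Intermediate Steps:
(-802 - 3*(-409))*(729 - 4000) = (-802 + 1227)*(-3271) = 425*(-3271) = -1390175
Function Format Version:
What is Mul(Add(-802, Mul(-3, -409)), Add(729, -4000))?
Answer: -1390175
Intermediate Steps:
Mul(Add(-802, Mul(-3, -409)), Add(729, -4000)) = Mul(Add(-802, 1227), -3271) = Mul(425, -3271) = -1390175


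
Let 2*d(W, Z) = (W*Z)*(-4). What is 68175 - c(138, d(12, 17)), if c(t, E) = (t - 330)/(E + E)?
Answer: 1158971/17 ≈ 68175.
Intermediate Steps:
d(W, Z) = -2*W*Z (d(W, Z) = ((W*Z)*(-4))/2 = (-4*W*Z)/2 = -2*W*Z)
c(t, E) = (-330 + t)/(2*E) (c(t, E) = (-330 + t)/((2*E)) = (-330 + t)*(1/(2*E)) = (-330 + t)/(2*E))
68175 - c(138, d(12, 17)) = 68175 - (-330 + 138)/(2*((-2*12*17))) = 68175 - (-192)/(2*(-408)) = 68175 - (-1)*(-192)/(2*408) = 68175 - 1*4/17 = 68175 - 4/17 = 1158971/17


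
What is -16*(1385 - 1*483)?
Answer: -14432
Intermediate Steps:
-16*(1385 - 1*483) = -16*(1385 - 483) = -16*902 = -14432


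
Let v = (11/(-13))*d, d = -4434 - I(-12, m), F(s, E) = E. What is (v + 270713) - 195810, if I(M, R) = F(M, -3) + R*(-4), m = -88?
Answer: 1026352/13 ≈ 78950.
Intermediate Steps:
I(M, R) = -3 - 4*R (I(M, R) = -3 + R*(-4) = -3 - 4*R)
d = -4783 (d = -4434 - (-3 - 4*(-88)) = -4434 - (-3 + 352) = -4434 - 1*349 = -4434 - 349 = -4783)
v = 52613/13 (v = (11/(-13))*(-4783) = (11*(-1/13))*(-4783) = -11/13*(-4783) = 52613/13 ≈ 4047.2)
(v + 270713) - 195810 = (52613/13 + 270713) - 195810 = 3571882/13 - 195810 = 1026352/13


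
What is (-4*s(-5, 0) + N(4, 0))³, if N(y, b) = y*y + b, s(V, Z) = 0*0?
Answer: 4096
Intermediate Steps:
s(V, Z) = 0
N(y, b) = b + y² (N(y, b) = y² + b = b + y²)
(-4*s(-5, 0) + N(4, 0))³ = (-4*0 + (0 + 4²))³ = (0 + (0 + 16))³ = (0 + 16)³ = 16³ = 4096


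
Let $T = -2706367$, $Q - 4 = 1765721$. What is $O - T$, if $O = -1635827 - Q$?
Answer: $-695185$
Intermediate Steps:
$Q = 1765725$ ($Q = 4 + 1765721 = 1765725$)
$O = -3401552$ ($O = -1635827 - 1765725 = -3401552$)
$O - T = -3401552 - -2706367 = -3401552 + 2706367 = -695185$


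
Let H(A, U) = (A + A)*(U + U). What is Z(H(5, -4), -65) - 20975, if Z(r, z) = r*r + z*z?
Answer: -10350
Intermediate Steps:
H(A, U) = 4*A*U (H(A, U) = (2*A)*(2*U) = 4*A*U)
Z(r, z) = r**2 + z**2
Z(H(5, -4), -65) - 20975 = ((4*5*(-4))**2 + (-65)**2) - 20975 = ((-80)**2 + 4225) - 20975 = (6400 + 4225) - 20975 = 10625 - 20975 = -10350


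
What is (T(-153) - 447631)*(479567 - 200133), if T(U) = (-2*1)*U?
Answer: -124997814050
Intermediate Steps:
T(U) = -2*U
(T(-153) - 447631)*(479567 - 200133) = (-2*(-153) - 447631)*(479567 - 200133) = (306 - 447631)*279434 = -447325*279434 = -124997814050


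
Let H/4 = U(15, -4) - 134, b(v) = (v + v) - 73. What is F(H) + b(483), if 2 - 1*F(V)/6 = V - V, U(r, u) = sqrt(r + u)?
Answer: 905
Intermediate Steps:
b(v) = -73 + 2*v (b(v) = 2*v - 73 = -73 + 2*v)
H = -536 + 4*sqrt(11) (H = 4*(sqrt(15 - 4) - 134) = 4*(sqrt(11) - 134) = 4*(-134 + sqrt(11)) = -536 + 4*sqrt(11) ≈ -522.73)
F(V) = 12 (F(V) = 12 - 6*(V - V) = 12 - 6*0 = 12 + 0 = 12)
F(H) + b(483) = 12 + (-73 + 2*483) = 12 + (-73 + 966) = 12 + 893 = 905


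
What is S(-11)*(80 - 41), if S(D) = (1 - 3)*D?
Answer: 858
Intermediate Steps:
S(D) = -2*D
S(-11)*(80 - 41) = (-2*(-11))*(80 - 41) = 22*39 = 858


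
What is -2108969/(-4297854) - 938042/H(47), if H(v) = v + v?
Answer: -2015684659391/201999138 ≈ -9978.7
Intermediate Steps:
H(v) = 2*v
-2108969/(-4297854) - 938042/H(47) = -2108969/(-4297854) - 938042/(2*47) = -2108969*(-1/4297854) - 938042/94 = 2108969/4297854 - 938042*1/94 = 2108969/4297854 - 469021/47 = -2015684659391/201999138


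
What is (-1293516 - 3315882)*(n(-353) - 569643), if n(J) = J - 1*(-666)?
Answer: 2624268563340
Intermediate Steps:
n(J) = 666 + J (n(J) = J + 666 = 666 + J)
(-1293516 - 3315882)*(n(-353) - 569643) = (-1293516 - 3315882)*((666 - 353) - 569643) = -4609398*(313 - 569643) = -4609398*(-569330) = 2624268563340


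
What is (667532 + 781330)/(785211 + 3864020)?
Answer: 1448862/4649231 ≈ 0.31163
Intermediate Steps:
(667532 + 781330)/(785211 + 3864020) = 1448862/4649231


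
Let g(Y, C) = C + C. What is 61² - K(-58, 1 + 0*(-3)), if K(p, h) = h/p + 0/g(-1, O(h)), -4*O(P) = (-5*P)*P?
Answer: 215819/58 ≈ 3721.0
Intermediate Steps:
O(P) = 5*P²/4 (O(P) = -(-5*P)*P/4 = -(-5)*P²/4 = 5*P²/4)
g(Y, C) = 2*C
K(p, h) = h/p (K(p, h) = h/p + 0/((2*(5*h²/4))) = h/p + 0/((5*h²/2)) = h/p + 0*(2/(5*h²)) = h/p + 0 = h/p)
61² - K(-58, 1 + 0*(-3)) = 61² - (1 + 0*(-3))/(-58) = 3721 - (1 + 0)*(-1)/58 = 3721 - (-1)/58 = 3721 - 1*(-1/58) = 3721 + 1/58 = 215819/58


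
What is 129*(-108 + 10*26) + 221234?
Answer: 240842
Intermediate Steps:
129*(-108 + 10*26) + 221234 = 129*(-108 + 260) + 221234 = 129*152 + 221234 = 19608 + 221234 = 240842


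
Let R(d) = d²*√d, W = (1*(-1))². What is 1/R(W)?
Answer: 1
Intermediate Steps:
W = 1 (W = (-1)² = 1)
R(d) = d^(5/2)
1/R(W) = 1/(1^(5/2)) = 1/1 = 1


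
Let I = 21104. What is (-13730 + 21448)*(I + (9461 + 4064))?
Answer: 267266622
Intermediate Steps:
(-13730 + 21448)*(I + (9461 + 4064)) = (-13730 + 21448)*(21104 + (9461 + 4064)) = 7718*(21104 + 13525) = 7718*34629 = 267266622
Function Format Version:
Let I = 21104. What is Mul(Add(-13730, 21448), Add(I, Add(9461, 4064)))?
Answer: 267266622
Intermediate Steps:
Mul(Add(-13730, 21448), Add(I, Add(9461, 4064))) = Mul(Add(-13730, 21448), Add(21104, Add(9461, 4064))) = Mul(7718, Add(21104, 13525)) = Mul(7718, 34629) = 267266622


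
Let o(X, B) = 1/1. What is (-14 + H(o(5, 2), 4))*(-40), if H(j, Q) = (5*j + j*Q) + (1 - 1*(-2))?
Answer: 80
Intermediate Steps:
o(X, B) = 1
H(j, Q) = 3 + 5*j + Q*j (H(j, Q) = (5*j + Q*j) + (1 + 2) = (5*j + Q*j) + 3 = 3 + 5*j + Q*j)
(-14 + H(o(5, 2), 4))*(-40) = (-14 + (3 + 5*1 + 4*1))*(-40) = (-14 + (3 + 5 + 4))*(-40) = (-14 + 12)*(-40) = -2*(-40) = 80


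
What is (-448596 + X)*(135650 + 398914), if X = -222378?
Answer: -358678545336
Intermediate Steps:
(-448596 + X)*(135650 + 398914) = (-448596 - 222378)*(135650 + 398914) = -670974*534564 = -358678545336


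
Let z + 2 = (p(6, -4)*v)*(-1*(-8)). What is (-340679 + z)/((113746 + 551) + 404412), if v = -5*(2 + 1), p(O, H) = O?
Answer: -341401/518709 ≈ -0.65817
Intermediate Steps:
v = -15 (v = -5*3 = -15)
z = -722 (z = -2 + (6*(-15))*(-1*(-8)) = -2 - 90*8 = -2 - 720 = -722)
(-340679 + z)/((113746 + 551) + 404412) = (-340679 - 722)/((113746 + 551) + 404412) = -341401/(114297 + 404412) = -341401/518709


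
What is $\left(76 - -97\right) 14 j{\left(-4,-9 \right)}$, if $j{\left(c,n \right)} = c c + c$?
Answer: $29064$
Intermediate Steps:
$j{\left(c,n \right)} = c + c^{2}$ ($j{\left(c,n \right)} = c^{2} + c = c + c^{2}$)
$\left(76 - -97\right) 14 j{\left(-4,-9 \right)} = \left(76 - -97\right) 14 \left(- 4 \left(1 - 4\right)\right) = \left(76 + 97\right) 14 \left(\left(-4\right) \left(-3\right)\right) = 173 \cdot 14 \cdot 12 = 2422 \cdot 12 = 29064$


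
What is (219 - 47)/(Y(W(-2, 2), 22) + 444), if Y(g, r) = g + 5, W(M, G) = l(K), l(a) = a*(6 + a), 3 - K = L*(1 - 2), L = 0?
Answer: 43/119 ≈ 0.36134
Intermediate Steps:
K = 3 (K = 3 - 0*(1 - 2) = 3 - 0*(-1) = 3 - 1*0 = 3 + 0 = 3)
W(M, G) = 27 (W(M, G) = 3*(6 + 3) = 3*9 = 27)
Y(g, r) = 5 + g
(219 - 47)/(Y(W(-2, 2), 22) + 444) = (219 - 47)/((5 + 27) + 444) = 172/(32 + 444) = 172/476 = 172*(1/476) = 43/119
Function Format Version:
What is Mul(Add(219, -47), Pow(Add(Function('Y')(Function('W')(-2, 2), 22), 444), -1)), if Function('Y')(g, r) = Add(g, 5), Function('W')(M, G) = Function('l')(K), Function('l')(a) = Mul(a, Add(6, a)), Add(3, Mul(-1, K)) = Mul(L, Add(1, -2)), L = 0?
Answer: Rational(43, 119) ≈ 0.36134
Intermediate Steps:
K = 3 (K = Add(3, Mul(-1, Mul(0, Add(1, -2)))) = Add(3, Mul(-1, Mul(0, -1))) = Add(3, Mul(-1, 0)) = Add(3, 0) = 3)
Function('W')(M, G) = 27 (Function('W')(M, G) = Mul(3, Add(6, 3)) = Mul(3, 9) = 27)
Function('Y')(g, r) = Add(5, g)
Mul(Add(219, -47), Pow(Add(Function('Y')(Function('W')(-2, 2), 22), 444), -1)) = Mul(Add(219, -47), Pow(Add(Add(5, 27), 444), -1)) = Mul(172, Pow(Add(32, 444), -1)) = Mul(172, Pow(476, -1)) = Mul(172, Rational(1, 476)) = Rational(43, 119)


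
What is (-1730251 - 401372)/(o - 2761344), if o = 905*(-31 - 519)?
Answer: 2131623/3259094 ≈ 0.65405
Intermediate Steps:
o = -497750 (o = 905*(-550) = -497750)
(-1730251 - 401372)/(o - 2761344) = (-1730251 - 401372)/(-497750 - 2761344) = -2131623/(-3259094) = -2131623*(-1/3259094) = 2131623/3259094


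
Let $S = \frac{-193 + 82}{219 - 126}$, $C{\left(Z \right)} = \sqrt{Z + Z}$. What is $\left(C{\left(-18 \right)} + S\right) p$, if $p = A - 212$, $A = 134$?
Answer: $\frac{2886}{31} - 468 i \approx 93.097 - 468.0 i$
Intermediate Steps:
$C{\left(Z \right)} = \sqrt{2} \sqrt{Z}$ ($C{\left(Z \right)} = \sqrt{2 Z} = \sqrt{2} \sqrt{Z}$)
$p = -78$ ($p = 134 - 212 = -78$)
$S = - \frac{37}{31}$ ($S = - \frac{111}{93} = \left(-111\right) \frac{1}{93} = - \frac{37}{31} \approx -1.1935$)
$\left(C{\left(-18 \right)} + S\right) p = \left(\sqrt{2} \sqrt{-18} - \frac{37}{31}\right) \left(-78\right) = \left(\sqrt{2} \cdot 3 i \sqrt{2} - \frac{37}{31}\right) \left(-78\right) = \left(6 i - \frac{37}{31}\right) \left(-78\right) = \left(- \frac{37}{31} + 6 i\right) \left(-78\right) = \frac{2886}{31} - 468 i$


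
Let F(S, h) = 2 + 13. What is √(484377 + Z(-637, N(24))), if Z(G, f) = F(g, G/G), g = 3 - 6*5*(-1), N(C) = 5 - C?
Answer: 2*√121098 ≈ 695.98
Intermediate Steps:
g = 33 (g = 3 - 30*(-1) = 3 - 1*(-30) = 3 + 30 = 33)
F(S, h) = 15
Z(G, f) = 15
√(484377 + Z(-637, N(24))) = √(484377 + 15) = √484392 = 2*√121098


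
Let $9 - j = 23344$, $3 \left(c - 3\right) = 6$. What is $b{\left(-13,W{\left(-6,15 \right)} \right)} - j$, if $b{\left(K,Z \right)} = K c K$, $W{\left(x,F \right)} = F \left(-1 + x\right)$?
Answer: $24180$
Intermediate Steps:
$c = 5$ ($c = 3 + \frac{1}{3} \cdot 6 = 3 + 2 = 5$)
$j = -23335$ ($j = 9 - 23344 = -23335$)
$b{\left(K,Z \right)} = 5 K^{2}$ ($b{\left(K,Z \right)} = K 5 K = 5 K K = 5 K^{2}$)
$b{\left(-13,W{\left(-6,15 \right)} \right)} - j = 5 \left(-13\right)^{2} - -23335 = 5 \cdot 169 + 23335 = 845 + 23335 = 24180$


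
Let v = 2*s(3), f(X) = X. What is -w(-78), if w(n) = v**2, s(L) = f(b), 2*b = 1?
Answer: -1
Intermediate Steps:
b = 1/2 (b = (1/2)*1 = 1/2 ≈ 0.50000)
s(L) = 1/2
v = 1 (v = 2*(1/2) = 1)
w(n) = 1 (w(n) = 1**2 = 1)
-w(-78) = -1*1 = -1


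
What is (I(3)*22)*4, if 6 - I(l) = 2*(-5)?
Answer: 1408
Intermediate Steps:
I(l) = 16 (I(l) = 6 - 2*(-5) = 6 - 1*(-10) = 6 + 10 = 16)
(I(3)*22)*4 = (16*22)*4 = 352*4 = 1408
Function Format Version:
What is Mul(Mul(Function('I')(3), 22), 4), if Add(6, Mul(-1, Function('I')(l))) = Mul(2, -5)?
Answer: 1408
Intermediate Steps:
Function('I')(l) = 16 (Function('I')(l) = Add(6, Mul(-1, Mul(2, -5))) = Add(6, Mul(-1, -10)) = Add(6, 10) = 16)
Mul(Mul(Function('I')(3), 22), 4) = Mul(Mul(16, 22), 4) = Mul(352, 4) = 1408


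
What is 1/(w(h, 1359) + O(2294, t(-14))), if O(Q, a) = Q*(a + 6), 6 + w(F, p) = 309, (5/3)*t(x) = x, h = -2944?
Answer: -5/26013 ≈ -0.00019221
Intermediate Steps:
t(x) = 3*x/5
w(F, p) = 303 (w(F, p) = -6 + 309 = 303)
O(Q, a) = Q*(6 + a)
1/(w(h, 1359) + O(2294, t(-14))) = 1/(303 + 2294*(6 + (3/5)*(-14))) = 1/(303 + 2294*(6 - 42/5)) = 1/(303 + 2294*(-12/5)) = 1/(303 - 27528/5) = 1/(-26013/5) = -5/26013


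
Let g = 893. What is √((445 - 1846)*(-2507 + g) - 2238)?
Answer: 4*√141186 ≈ 1503.0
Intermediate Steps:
√((445 - 1846)*(-2507 + g) - 2238) = √((445 - 1846)*(-2507 + 893) - 2238) = √(-1401*(-1614) - 2238) = √(2261214 - 2238) = √2258976 = 4*√141186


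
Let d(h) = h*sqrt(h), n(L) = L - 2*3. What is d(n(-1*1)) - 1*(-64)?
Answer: 64 - 7*I*sqrt(7) ≈ 64.0 - 18.52*I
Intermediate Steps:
n(L) = -6 + L (n(L) = L - 6 = -6 + L)
d(h) = h**(3/2)
d(n(-1*1)) - 1*(-64) = (-6 - 1*1)**(3/2) - 1*(-64) = (-6 - 1)**(3/2) + 64 = (-7)**(3/2) + 64 = -7*I*sqrt(7) + 64 = 64 - 7*I*sqrt(7)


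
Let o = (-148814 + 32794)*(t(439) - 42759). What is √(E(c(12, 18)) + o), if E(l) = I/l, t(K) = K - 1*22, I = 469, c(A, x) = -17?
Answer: 19*√3932736667/17 ≈ 70089.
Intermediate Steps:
t(K) = -22 + K (t(K) = K - 22 = -22 + K)
E(l) = 469/l
o = 4912518840 (o = (-148814 + 32794)*((-22 + 439) - 42759) = -116020*(417 - 42759) = -116020*(-42342) = 4912518840)
√(E(c(12, 18)) + o) = √(469/(-17) + 4912518840) = √(469*(-1/17) + 4912518840) = √(-469/17 + 4912518840) = √(83512819811/17) = 19*√3932736667/17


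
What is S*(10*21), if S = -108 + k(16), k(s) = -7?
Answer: -24150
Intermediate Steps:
S = -115 (S = -108 - 7 = -115)
S*(10*21) = -1150*21 = -115*210 = -24150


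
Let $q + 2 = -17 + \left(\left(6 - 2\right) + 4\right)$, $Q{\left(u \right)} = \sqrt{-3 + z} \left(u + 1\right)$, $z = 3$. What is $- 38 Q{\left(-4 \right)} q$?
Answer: $0$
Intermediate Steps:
$Q{\left(u \right)} = 0$ ($Q{\left(u \right)} = \sqrt{-3 + 3} \left(u + 1\right) = \sqrt{0} \left(1 + u\right) = 0 \left(1 + u\right) = 0$)
$q = -11$ ($q = -2 + \left(-17 + \left(\left(6 - 2\right) + 4\right)\right) = -2 + \left(-17 + \left(4 + 4\right)\right) = -2 + \left(-17 + 8\right) = -2 - 9 = -11$)
$- 38 Q{\left(-4 \right)} q = \left(-38\right) 0 \left(-11\right) = 0 \left(-11\right) = 0$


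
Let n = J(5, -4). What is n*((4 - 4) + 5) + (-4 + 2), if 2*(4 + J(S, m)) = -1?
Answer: -49/2 ≈ -24.500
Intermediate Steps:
J(S, m) = -9/2 (J(S, m) = -4 + (½)*(-1) = -4 - ½ = -9/2)
n = -9/2 ≈ -4.5000
n*((4 - 4) + 5) + (-4 + 2) = -9*((4 - 4) + 5)/2 + (-4 + 2) = -9*(0 + 5)/2 - 2 = -9/2*5 - 2 = -45/2 - 2 = -49/2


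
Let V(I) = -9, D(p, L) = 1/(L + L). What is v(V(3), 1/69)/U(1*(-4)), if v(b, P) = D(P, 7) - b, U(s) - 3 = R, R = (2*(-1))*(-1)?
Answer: 127/70 ≈ 1.8143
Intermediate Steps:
D(p, L) = 1/(2*L)
R = 2 (R = -2*(-1) = 2)
U(s) = 5 (U(s) = 3 + 2 = 5)
v(b, P) = 1/14 - b (v(b, P) = (½)/7 - b = (½)*(⅐) - b = 1/14 - b)
v(V(3), 1/69)/U(1*(-4)) = (1/14 - 1*(-9))/5 = (1/14 + 9)*(⅕) = (127/14)*(⅕) = 127/70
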